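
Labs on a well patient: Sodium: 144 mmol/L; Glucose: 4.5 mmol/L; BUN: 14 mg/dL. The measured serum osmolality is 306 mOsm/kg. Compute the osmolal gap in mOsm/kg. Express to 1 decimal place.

8.5 mOsm/kg

Calculated osmolality = 2·Na + glucose + BUN/2.8
= 2·144 + 4.5 + 14/2.8
= 288 + 4.50 + 5
= 297.5 mOsm/kg ≈ 297.5 mOsm/kg
Osmolar gap = measured − calculated = 306 − 297.5 = 8.5 mOsm/kg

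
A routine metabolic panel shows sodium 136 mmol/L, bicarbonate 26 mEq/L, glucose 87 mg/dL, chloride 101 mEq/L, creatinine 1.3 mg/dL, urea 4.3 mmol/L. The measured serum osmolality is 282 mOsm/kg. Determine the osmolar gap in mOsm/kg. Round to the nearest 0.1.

Calculated osmolality = 2·Na + glucose/18 + urea
= 2·136 + 87/18 + 4.3
= 272 + 4.83 + 4.30
= 281.13 mOsm/kg ≈ 281.1 mOsm/kg
Osmolar gap = measured − calculated = 282 − 281.1 = 0.9 mOsm/kg

0.9 mOsm/kg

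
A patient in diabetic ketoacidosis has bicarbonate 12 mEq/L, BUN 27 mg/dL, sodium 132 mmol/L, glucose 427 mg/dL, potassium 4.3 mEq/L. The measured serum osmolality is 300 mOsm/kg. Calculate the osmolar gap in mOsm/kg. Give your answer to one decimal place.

Calculated osmolality = 2·Na + glucose/18 + BUN/2.8
= 2·132 + 427/18 + 27/2.8
= 264 + 23.72 + 9.64
= 297.36 mOsm/kg ≈ 297.4 mOsm/kg
Osmolar gap = measured − calculated = 300 − 297.4 = 2.6 mOsm/kg

2.6 mOsm/kg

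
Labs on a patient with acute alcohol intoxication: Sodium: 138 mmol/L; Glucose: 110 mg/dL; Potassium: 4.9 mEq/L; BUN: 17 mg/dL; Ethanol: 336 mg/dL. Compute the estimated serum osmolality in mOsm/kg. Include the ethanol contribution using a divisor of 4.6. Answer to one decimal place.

Calculated osmolality = 2·Na + glucose/18 + BUN/2.8 + ethanol/4.6
= 2·138 + 110/18 + 17/2.8 + 336/4.6
= 276 + 6.11 + 6.07 + 73.04
= 361.22 mOsm/kg

361.2 mOsm/kg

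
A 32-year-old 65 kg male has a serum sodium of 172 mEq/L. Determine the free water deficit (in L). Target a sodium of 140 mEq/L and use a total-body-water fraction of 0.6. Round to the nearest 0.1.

8.9 L

TBW = 0.6 · 65 = 39 L
Free water deficit = TBW · (Na/140 − 1)
= 39 · (172/140 − 1)
= 39 · 0.2286
= 8.92 L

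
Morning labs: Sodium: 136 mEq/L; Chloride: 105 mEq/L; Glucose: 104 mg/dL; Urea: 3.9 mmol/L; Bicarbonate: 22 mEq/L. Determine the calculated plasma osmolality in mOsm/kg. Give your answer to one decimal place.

281.7 mOsm/kg

Calculated osmolality = 2·Na + glucose/18 + urea
= 2·136 + 104/18 + 3.9
= 272 + 5.78 + 3.90
= 281.68 mOsm/kg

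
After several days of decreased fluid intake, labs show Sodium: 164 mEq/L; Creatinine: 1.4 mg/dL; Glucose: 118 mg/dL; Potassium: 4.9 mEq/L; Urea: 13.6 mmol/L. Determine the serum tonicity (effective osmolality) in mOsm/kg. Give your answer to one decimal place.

334.6 mOsm/kg

Effective osmolality excludes urea (freely permeant across cell membranes):
2·Na + glucose/18
= 2·164 + 118/18
= 328 + 6.56
= 334.56 mOsm/kg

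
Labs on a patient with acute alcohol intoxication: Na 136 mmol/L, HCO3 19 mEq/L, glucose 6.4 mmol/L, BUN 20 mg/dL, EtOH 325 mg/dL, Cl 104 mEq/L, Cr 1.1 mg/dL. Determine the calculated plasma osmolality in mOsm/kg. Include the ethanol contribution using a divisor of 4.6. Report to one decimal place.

Calculated osmolality = 2·Na + glucose + BUN/2.8 + ethanol/4.6
= 2·136 + 6.4 + 20/2.8 + 325/4.6
= 272 + 6.40 + 7.14 + 70.65
= 356.19 mOsm/kg

356.2 mOsm/kg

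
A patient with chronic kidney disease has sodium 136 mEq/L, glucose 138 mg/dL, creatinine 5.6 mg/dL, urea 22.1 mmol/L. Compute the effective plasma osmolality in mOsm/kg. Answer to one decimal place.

Effective osmolality excludes urea (freely permeant across cell membranes):
2·Na + glucose/18
= 2·136 + 138/18
= 272 + 7.67
= 279.67 mOsm/kg

279.7 mOsm/kg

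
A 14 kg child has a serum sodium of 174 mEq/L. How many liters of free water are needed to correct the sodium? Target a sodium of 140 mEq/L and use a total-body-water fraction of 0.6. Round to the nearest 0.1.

TBW = 0.6 · 14 = 8.4 L
Free water deficit = TBW · (Na/140 − 1)
= 8.4 · (174/140 − 1)
= 8.4 · 0.2429
= 2.04 L

2.0 L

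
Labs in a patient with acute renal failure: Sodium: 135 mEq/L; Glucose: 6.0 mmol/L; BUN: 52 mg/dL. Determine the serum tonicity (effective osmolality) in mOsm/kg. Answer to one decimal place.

Effective osmolality excludes urea (freely permeant across cell membranes):
2·Na + glucose
= 2·135 + 6
= 270 + 6
= 276 mOsm/kg

276.0 mOsm/kg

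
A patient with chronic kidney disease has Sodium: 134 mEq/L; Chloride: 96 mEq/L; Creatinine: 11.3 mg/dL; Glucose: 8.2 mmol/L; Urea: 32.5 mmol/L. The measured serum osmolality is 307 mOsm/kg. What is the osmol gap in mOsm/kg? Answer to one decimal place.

Calculated osmolality = 2·Na + glucose + urea
= 2·134 + 8.2 + 32.5
= 268 + 8.20 + 32.50
= 308.7 mOsm/kg ≈ 308.7 mOsm/kg
Osmolar gap = measured − calculated = 307 − 308.7 = -1.7 mOsm/kg

-1.7 mOsm/kg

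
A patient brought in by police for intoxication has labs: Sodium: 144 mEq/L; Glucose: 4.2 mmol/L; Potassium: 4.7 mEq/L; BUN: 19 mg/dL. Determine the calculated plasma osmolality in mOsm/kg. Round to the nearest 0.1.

Calculated osmolality = 2·Na + glucose + BUN/2.8
= 2·144 + 4.2 + 19/2.8
= 288 + 4.20 + 6.79
= 298.99 mOsm/kg

299.0 mOsm/kg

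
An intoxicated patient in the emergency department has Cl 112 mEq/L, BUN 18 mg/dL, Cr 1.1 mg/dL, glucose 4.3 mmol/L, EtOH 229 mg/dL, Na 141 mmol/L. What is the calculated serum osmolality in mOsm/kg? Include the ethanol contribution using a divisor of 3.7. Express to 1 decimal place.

354.6 mOsm/kg

Calculated osmolality = 2·Na + glucose + BUN/2.8 + ethanol/3.7
= 2·141 + 4.3 + 18/2.8 + 229/3.7
= 282 + 4.30 + 6.43 + 61.89
= 354.62 mOsm/kg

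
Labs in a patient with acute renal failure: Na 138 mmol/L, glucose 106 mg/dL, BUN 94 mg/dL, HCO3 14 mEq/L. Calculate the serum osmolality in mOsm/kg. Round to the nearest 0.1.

Calculated osmolality = 2·Na + glucose/18 + BUN/2.8
= 2·138 + 106/18 + 94/2.8
= 276 + 5.89 + 33.57
= 315.46 mOsm/kg

315.5 mOsm/kg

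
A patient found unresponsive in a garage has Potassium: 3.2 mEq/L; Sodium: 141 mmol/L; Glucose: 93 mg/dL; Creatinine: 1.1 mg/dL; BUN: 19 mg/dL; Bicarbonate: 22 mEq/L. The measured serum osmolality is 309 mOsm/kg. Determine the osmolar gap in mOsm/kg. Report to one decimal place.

Calculated osmolality = 2·Na + glucose/18 + BUN/2.8
= 2·141 + 93/18 + 19/2.8
= 282 + 5.17 + 6.79
= 293.96 mOsm/kg ≈ 294.0 mOsm/kg
Osmolar gap = measured − calculated = 309 − 294.0 = 15.0 mOsm/kg

15.0 mOsm/kg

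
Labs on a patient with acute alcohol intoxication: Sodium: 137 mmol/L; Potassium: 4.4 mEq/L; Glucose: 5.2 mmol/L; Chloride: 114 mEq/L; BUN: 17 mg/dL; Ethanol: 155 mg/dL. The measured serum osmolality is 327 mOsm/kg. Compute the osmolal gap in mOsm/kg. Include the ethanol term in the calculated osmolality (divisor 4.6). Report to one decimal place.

8.0 mOsm/kg

Calculated osmolality = 2·Na + glucose + BUN/2.8 + ethanol/4.6
= 2·137 + 5.2 + 17/2.8 + 155/4.6
= 274 + 5.20 + 6.07 + 33.70
= 318.97 mOsm/kg ≈ 319.0 mOsm/kg
Osmolar gap = measured − calculated = 327 − 319.0 = 8.0 mOsm/kg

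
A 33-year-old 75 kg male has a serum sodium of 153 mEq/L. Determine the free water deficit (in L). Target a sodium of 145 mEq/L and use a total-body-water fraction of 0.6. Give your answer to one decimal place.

TBW = 0.6 · 75 = 45 L
Free water deficit = TBW · (Na/145 − 1)
= 45 · (153/145 − 1)
= 45 · 0.0552
= 2.48 L

2.5 L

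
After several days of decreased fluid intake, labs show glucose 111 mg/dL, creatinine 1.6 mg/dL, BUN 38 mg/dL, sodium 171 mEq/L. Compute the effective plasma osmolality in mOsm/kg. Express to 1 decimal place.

348.2 mOsm/kg

Effective osmolality excludes urea (freely permeant across cell membranes):
2·Na + glucose/18
= 2·171 + 111/18
= 342 + 6.17
= 348.17 mOsm/kg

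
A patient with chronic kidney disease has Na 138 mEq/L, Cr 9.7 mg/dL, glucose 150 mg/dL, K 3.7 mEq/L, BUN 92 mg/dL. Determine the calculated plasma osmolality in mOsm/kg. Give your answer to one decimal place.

317.2 mOsm/kg

Calculated osmolality = 2·Na + glucose/18 + BUN/2.8
= 2·138 + 150/18 + 92/2.8
= 276 + 8.33 + 32.86
= 317.19 mOsm/kg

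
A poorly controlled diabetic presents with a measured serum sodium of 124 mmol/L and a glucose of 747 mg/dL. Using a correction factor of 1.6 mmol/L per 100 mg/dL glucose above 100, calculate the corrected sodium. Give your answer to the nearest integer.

Corrected Na = measured Na + 1.6 · (glucose − 100)/100
= 124 + 1.6 · (747 − 100)/100
= 124 + 10.4
= 134.4 mmol/L

134 mmol/L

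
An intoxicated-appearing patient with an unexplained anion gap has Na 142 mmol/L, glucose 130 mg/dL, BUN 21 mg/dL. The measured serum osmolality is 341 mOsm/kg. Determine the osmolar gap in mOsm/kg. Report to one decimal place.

42.3 mOsm/kg

Calculated osmolality = 2·Na + glucose/18 + BUN/2.8
= 2·142 + 130/18 + 21/2.8
= 284 + 7.22 + 7.50
= 298.72 mOsm/kg ≈ 298.7 mOsm/kg
Osmolar gap = measured − calculated = 341 − 298.7 = 42.3 mOsm/kg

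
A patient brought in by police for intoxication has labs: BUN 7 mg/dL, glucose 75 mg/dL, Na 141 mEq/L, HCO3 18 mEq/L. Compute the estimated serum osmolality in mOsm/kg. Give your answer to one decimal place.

288.7 mOsm/kg

Calculated osmolality = 2·Na + glucose/18 + BUN/2.8
= 2·141 + 75/18 + 7/2.8
= 282 + 4.17 + 2.50
= 288.67 mOsm/kg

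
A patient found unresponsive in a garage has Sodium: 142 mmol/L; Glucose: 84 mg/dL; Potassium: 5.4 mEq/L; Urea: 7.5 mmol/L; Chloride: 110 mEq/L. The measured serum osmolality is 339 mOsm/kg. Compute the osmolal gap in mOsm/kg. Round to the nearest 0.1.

Calculated osmolality = 2·Na + glucose/18 + urea
= 2·142 + 84/18 + 7.5
= 284 + 4.67 + 7.50
= 296.17 mOsm/kg ≈ 296.2 mOsm/kg
Osmolar gap = measured − calculated = 339 − 296.2 = 42.8 mOsm/kg

42.8 mOsm/kg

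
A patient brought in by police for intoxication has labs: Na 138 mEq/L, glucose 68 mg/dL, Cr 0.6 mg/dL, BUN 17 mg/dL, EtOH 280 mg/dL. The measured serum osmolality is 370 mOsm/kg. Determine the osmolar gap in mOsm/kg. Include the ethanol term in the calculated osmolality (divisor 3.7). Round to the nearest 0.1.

8.5 mOsm/kg

Calculated osmolality = 2·Na + glucose/18 + BUN/2.8 + ethanol/3.7
= 2·138 + 68/18 + 17/2.8 + 280/3.7
= 276 + 3.78 + 6.07 + 75.68
= 361.53 mOsm/kg ≈ 361.5 mOsm/kg
Osmolar gap = measured − calculated = 370 − 361.5 = 8.5 mOsm/kg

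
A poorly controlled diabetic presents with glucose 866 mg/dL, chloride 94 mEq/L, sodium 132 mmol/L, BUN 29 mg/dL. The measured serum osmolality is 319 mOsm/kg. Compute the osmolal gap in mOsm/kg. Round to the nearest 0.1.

Calculated osmolality = 2·Na + glucose/18 + BUN/2.8
= 2·132 + 866/18 + 29/2.8
= 264 + 48.11 + 10.36
= 322.47 mOsm/kg ≈ 322.5 mOsm/kg
Osmolar gap = measured − calculated = 319 − 322.5 = -3.5 mOsm/kg

-3.5 mOsm/kg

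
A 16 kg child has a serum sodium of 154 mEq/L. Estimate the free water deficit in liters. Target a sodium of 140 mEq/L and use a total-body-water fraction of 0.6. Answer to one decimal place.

TBW = 0.6 · 16 = 9.6 L
Free water deficit = TBW · (Na/140 − 1)
= 9.6 · (154/140 − 1)
= 9.6 · 0.1
= 0.96 L

1.0 L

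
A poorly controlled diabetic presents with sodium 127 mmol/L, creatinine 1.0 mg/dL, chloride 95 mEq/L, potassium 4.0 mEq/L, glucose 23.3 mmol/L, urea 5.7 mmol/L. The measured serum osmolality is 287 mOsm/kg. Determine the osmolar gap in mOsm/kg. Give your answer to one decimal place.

Calculated osmolality = 2·Na + glucose + urea
= 2·127 + 23.3 + 5.7
= 254 + 23.30 + 5.70
= 283 mOsm/kg ≈ 283.0 mOsm/kg
Osmolar gap = measured − calculated = 287 − 283.0 = 4.0 mOsm/kg

4.0 mOsm/kg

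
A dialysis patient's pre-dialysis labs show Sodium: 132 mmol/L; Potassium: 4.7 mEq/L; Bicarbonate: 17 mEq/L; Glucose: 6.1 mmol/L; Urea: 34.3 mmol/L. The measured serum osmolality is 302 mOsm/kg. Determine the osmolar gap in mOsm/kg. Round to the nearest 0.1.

Calculated osmolality = 2·Na + glucose + urea
= 2·132 + 6.1 + 34.3
= 264 + 6.10 + 34.30
= 304.4 mOsm/kg ≈ 304.4 mOsm/kg
Osmolar gap = measured − calculated = 302 − 304.4 = -2.4 mOsm/kg

-2.4 mOsm/kg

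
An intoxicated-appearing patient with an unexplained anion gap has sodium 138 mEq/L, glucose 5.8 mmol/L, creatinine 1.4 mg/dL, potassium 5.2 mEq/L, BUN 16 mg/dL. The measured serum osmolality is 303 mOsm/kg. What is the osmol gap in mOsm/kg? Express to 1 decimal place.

Calculated osmolality = 2·Na + glucose + BUN/2.8
= 2·138 + 5.8 + 16/2.8
= 276 + 5.80 + 5.71
= 287.51 mOsm/kg ≈ 287.5 mOsm/kg
Osmolar gap = measured − calculated = 303 − 287.5 = 15.5 mOsm/kg

15.5 mOsm/kg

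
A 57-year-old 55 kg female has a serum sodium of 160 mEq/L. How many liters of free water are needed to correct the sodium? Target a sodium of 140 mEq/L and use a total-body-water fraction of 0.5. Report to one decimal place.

3.9 L

TBW = 0.5 · 55 = 27.5 L
Free water deficit = TBW · (Na/140 − 1)
= 27.5 · (160/140 − 1)
= 27.5 · 0.1429
= 3.93 L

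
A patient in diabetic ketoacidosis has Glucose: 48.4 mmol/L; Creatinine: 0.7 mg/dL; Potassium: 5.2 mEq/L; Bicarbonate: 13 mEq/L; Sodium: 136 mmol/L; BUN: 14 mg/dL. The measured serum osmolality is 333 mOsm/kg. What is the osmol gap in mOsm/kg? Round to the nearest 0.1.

7.6 mOsm/kg

Calculated osmolality = 2·Na + glucose + BUN/2.8
= 2·136 + 48.4 + 14/2.8
= 272 + 48.40 + 5
= 325.4 mOsm/kg ≈ 325.4 mOsm/kg
Osmolar gap = measured − calculated = 333 − 325.4 = 7.6 mOsm/kg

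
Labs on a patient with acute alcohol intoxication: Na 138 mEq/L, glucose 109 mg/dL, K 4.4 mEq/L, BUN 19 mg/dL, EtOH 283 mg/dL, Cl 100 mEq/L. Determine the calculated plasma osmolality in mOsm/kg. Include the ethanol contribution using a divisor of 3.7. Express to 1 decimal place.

Calculated osmolality = 2·Na + glucose/18 + BUN/2.8 + ethanol/3.7
= 2·138 + 109/18 + 19/2.8 + 283/3.7
= 276 + 6.06 + 6.79 + 76.49
= 365.34 mOsm/kg

365.3 mOsm/kg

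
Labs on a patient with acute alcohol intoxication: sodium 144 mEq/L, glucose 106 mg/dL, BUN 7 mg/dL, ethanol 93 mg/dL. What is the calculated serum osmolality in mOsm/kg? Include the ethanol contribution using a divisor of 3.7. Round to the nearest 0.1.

321.5 mOsm/kg

Calculated osmolality = 2·Na + glucose/18 + BUN/2.8 + ethanol/3.7
= 2·144 + 106/18 + 7/2.8 + 93/3.7
= 288 + 5.89 + 2.50 + 25.14
= 321.53 mOsm/kg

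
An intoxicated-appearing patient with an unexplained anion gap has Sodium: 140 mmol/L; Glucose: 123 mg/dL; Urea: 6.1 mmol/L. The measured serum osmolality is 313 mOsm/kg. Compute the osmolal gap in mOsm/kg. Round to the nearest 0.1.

Calculated osmolality = 2·Na + glucose/18 + urea
= 2·140 + 123/18 + 6.1
= 280 + 6.83 + 6.10
= 292.93 mOsm/kg ≈ 292.9 mOsm/kg
Osmolar gap = measured − calculated = 313 − 292.9 = 20.1 mOsm/kg

20.1 mOsm/kg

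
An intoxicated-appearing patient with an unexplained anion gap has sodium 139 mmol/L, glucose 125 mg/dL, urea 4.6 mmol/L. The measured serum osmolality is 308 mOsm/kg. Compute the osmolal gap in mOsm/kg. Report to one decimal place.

Calculated osmolality = 2·Na + glucose/18 + urea
= 2·139 + 125/18 + 4.6
= 278 + 6.94 + 4.60
= 289.54 mOsm/kg ≈ 289.5 mOsm/kg
Osmolar gap = measured − calculated = 308 − 289.5 = 18.5 mOsm/kg

18.5 mOsm/kg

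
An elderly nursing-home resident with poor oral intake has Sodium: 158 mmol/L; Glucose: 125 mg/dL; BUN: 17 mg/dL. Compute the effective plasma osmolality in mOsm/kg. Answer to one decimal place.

Effective osmolality excludes urea (freely permeant across cell membranes):
2·Na + glucose/18
= 2·158 + 125/18
= 316 + 6.94
= 322.94 mOsm/kg

322.9 mOsm/kg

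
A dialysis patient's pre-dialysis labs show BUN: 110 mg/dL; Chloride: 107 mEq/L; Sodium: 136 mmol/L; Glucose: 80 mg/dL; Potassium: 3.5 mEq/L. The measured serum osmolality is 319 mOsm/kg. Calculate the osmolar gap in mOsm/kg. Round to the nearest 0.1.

Calculated osmolality = 2·Na + glucose/18 + BUN/2.8
= 2·136 + 80/18 + 110/2.8
= 272 + 4.44 + 39.29
= 315.73 mOsm/kg ≈ 315.7 mOsm/kg
Osmolar gap = measured − calculated = 319 − 315.7 = 3.3 mOsm/kg

3.3 mOsm/kg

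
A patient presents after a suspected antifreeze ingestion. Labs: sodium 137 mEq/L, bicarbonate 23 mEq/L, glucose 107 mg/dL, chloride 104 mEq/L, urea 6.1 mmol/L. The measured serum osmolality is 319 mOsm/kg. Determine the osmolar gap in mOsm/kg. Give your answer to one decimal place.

Calculated osmolality = 2·Na + glucose/18 + urea
= 2·137 + 107/18 + 6.1
= 274 + 5.94 + 6.10
= 286.04 mOsm/kg ≈ 286.0 mOsm/kg
Osmolar gap = measured − calculated = 319 − 286.0 = 33.0 mOsm/kg

33.0 mOsm/kg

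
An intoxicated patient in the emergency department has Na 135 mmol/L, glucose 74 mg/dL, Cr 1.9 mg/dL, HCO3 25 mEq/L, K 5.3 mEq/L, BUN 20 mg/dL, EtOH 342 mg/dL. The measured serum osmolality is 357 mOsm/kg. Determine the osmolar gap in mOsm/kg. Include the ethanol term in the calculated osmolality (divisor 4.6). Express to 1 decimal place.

1.4 mOsm/kg

Calculated osmolality = 2·Na + glucose/18 + BUN/2.8 + ethanol/4.6
= 2·135 + 74/18 + 20/2.8 + 342/4.6
= 270 + 4.11 + 7.14 + 74.35
= 355.6 mOsm/kg ≈ 355.6 mOsm/kg
Osmolar gap = measured − calculated = 357 − 355.6 = 1.4 mOsm/kg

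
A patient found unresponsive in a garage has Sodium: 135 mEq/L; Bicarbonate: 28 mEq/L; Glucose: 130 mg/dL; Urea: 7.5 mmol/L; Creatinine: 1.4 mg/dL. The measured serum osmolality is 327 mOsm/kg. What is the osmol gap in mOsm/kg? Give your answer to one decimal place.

Calculated osmolality = 2·Na + glucose/18 + urea
= 2·135 + 130/18 + 7.5
= 270 + 7.22 + 7.50
= 284.72 mOsm/kg ≈ 284.7 mOsm/kg
Osmolar gap = measured − calculated = 327 − 284.7 = 42.3 mOsm/kg

42.3 mOsm/kg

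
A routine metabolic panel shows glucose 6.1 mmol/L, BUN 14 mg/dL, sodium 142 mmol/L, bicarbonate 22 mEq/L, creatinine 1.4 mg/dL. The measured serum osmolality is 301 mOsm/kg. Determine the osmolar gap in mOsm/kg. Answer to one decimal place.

5.9 mOsm/kg

Calculated osmolality = 2·Na + glucose + BUN/2.8
= 2·142 + 6.1 + 14/2.8
= 284 + 6.10 + 5
= 295.1 mOsm/kg ≈ 295.1 mOsm/kg
Osmolar gap = measured − calculated = 301 − 295.1 = 5.9 mOsm/kg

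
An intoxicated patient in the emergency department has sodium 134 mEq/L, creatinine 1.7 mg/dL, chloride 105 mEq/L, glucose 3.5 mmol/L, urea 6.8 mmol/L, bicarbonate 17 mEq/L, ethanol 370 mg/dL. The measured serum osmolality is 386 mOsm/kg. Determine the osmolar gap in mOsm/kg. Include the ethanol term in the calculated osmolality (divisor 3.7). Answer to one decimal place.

Calculated osmolality = 2·Na + glucose + urea + ethanol/3.7
= 2·134 + 3.5 + 6.8 + 370/3.7
= 268 + 3.50 + 6.80 + 100
= 378.3 mOsm/kg ≈ 378.3 mOsm/kg
Osmolar gap = measured − calculated = 386 − 378.3 = 7.7 mOsm/kg

7.7 mOsm/kg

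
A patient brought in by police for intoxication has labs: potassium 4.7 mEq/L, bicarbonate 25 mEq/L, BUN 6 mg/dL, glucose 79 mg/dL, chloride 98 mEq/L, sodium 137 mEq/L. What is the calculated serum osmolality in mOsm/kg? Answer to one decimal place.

280.5 mOsm/kg

Calculated osmolality = 2·Na + glucose/18 + BUN/2.8
= 2·137 + 79/18 + 6/2.8
= 274 + 4.39 + 2.14
= 280.53 mOsm/kg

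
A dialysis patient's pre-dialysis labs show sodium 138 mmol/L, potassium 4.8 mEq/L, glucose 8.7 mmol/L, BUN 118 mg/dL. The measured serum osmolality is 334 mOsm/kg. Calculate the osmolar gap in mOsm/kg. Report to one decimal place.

7.2 mOsm/kg

Calculated osmolality = 2·Na + glucose + BUN/2.8
= 2·138 + 8.7 + 118/2.8
= 276 + 8.70 + 42.14
= 326.84 mOsm/kg ≈ 326.8 mOsm/kg
Osmolar gap = measured − calculated = 334 − 326.8 = 7.2 mOsm/kg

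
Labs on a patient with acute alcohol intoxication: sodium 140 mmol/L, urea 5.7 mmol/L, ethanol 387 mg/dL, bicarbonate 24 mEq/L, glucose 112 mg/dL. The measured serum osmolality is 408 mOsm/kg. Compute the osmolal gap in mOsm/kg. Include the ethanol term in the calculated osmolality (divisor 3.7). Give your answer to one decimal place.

11.5 mOsm/kg

Calculated osmolality = 2·Na + glucose/18 + urea + ethanol/3.7
= 2·140 + 112/18 + 5.7 + 387/3.7
= 280 + 6.22 + 5.70 + 104.59
= 396.51 mOsm/kg ≈ 396.5 mOsm/kg
Osmolar gap = measured − calculated = 408 − 396.5 = 11.5 mOsm/kg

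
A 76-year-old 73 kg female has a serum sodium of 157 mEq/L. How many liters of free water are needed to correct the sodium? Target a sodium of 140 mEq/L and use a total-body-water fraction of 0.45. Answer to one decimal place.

4.0 L

TBW = 0.45 · 73 = 32.85 L
Free water deficit = TBW · (Na/140 − 1)
= 32.85 · (157/140 − 1)
= 32.85 · 0.1214
= 3.99 L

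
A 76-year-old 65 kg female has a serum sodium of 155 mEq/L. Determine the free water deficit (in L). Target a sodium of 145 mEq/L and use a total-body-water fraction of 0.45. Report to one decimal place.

TBW = 0.45 · 65 = 29.25 L
Free water deficit = TBW · (Na/145 − 1)
= 29.25 · (155/145 − 1)
= 29.25 · 0.069
= 2.02 L

2.0 L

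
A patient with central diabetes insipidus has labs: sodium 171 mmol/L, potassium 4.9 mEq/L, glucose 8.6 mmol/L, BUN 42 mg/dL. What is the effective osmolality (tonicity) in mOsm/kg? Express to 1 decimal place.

350.6 mOsm/kg

Effective osmolality excludes urea (freely permeant across cell membranes):
2·Na + glucose
= 2·171 + 8.6
= 342 + 8.6
= 350.6 mOsm/kg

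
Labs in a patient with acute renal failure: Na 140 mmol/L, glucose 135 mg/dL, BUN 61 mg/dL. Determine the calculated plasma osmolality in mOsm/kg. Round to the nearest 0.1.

Calculated osmolality = 2·Na + glucose/18 + BUN/2.8
= 2·140 + 135/18 + 61/2.8
= 280 + 7.50 + 21.79
= 309.29 mOsm/kg

309.3 mOsm/kg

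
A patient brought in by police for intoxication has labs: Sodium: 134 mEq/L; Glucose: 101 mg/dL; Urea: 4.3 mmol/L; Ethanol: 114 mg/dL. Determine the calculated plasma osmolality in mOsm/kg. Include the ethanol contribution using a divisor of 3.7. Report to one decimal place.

Calculated osmolality = 2·Na + glucose/18 + urea + ethanol/3.7
= 2·134 + 101/18 + 4.3 + 114/3.7
= 268 + 5.61 + 4.30 + 30.81
= 308.72 mOsm/kg

308.7 mOsm/kg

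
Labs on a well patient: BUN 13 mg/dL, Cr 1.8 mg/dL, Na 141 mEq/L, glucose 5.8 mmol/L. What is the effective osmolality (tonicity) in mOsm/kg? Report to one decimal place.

287.8 mOsm/kg

Effective osmolality excludes urea (freely permeant across cell membranes):
2·Na + glucose
= 2·141 + 5.8
= 282 + 5.8
= 287.8 mOsm/kg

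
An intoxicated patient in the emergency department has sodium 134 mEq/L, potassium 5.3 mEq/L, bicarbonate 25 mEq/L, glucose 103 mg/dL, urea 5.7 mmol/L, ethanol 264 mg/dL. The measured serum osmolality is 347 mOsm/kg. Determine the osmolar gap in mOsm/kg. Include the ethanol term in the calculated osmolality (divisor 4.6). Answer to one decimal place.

Calculated osmolality = 2·Na + glucose/18 + urea + ethanol/4.6
= 2·134 + 103/18 + 5.7 + 264/4.6
= 268 + 5.72 + 5.70 + 57.39
= 336.81 mOsm/kg ≈ 336.8 mOsm/kg
Osmolar gap = measured − calculated = 347 − 336.8 = 10.2 mOsm/kg

10.2 mOsm/kg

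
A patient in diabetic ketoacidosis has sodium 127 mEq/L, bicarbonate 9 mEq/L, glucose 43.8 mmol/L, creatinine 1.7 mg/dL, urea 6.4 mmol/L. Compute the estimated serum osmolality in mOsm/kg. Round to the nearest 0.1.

Calculated osmolality = 2·Na + glucose + urea
= 2·127 + 43.8 + 6.4
= 254 + 43.80 + 6.40
= 304.2 mOsm/kg

304.2 mOsm/kg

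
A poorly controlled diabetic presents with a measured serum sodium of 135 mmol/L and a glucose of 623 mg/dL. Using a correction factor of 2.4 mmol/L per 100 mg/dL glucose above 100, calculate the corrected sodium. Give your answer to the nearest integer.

Corrected Na = measured Na + 2.4 · (glucose − 100)/100
= 135 + 2.4 · (623 − 100)/100
= 135 + 12.6
= 147.6 mmol/L

148 mmol/L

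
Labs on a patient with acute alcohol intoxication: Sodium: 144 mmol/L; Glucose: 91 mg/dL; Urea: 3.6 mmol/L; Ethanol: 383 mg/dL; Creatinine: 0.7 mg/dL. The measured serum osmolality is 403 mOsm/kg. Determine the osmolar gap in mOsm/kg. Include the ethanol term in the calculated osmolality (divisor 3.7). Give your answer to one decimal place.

Calculated osmolality = 2·Na + glucose/18 + urea + ethanol/3.7
= 2·144 + 91/18 + 3.6 + 383/3.7
= 288 + 5.06 + 3.60 + 103.51
= 400.17 mOsm/kg ≈ 400.2 mOsm/kg
Osmolar gap = measured − calculated = 403 − 400.2 = 2.8 mOsm/kg

2.8 mOsm/kg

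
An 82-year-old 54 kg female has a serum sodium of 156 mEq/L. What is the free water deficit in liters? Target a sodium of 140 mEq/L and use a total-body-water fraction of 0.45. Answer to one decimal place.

TBW = 0.45 · 54 = 24.3 L
Free water deficit = TBW · (Na/140 − 1)
= 24.3 · (156/140 − 1)
= 24.3 · 0.1143
= 2.78 L

2.8 L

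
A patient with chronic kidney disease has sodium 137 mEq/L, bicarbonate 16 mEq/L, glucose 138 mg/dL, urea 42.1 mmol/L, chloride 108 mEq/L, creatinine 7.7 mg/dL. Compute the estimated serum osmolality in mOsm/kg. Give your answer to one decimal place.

Calculated osmolality = 2·Na + glucose/18 + urea
= 2·137 + 138/18 + 42.1
= 274 + 7.67 + 42.10
= 323.77 mOsm/kg

323.8 mOsm/kg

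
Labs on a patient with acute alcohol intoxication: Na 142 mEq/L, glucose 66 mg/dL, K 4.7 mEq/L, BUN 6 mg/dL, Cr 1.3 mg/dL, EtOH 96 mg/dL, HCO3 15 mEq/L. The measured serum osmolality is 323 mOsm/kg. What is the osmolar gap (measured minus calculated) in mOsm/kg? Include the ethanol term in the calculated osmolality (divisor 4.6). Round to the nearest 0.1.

12.3 mOsm/kg

Calculated osmolality = 2·Na + glucose/18 + BUN/2.8 + ethanol/4.6
= 2·142 + 66/18 + 6/2.8 + 96/4.6
= 284 + 3.67 + 2.14 + 20.87
= 310.68 mOsm/kg ≈ 310.7 mOsm/kg
Osmolar gap = measured − calculated = 323 − 310.7 = 12.3 mOsm/kg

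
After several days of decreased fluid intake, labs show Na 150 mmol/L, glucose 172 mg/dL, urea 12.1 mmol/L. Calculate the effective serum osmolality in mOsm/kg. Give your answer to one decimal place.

Effective osmolality excludes urea (freely permeant across cell membranes):
2·Na + glucose/18
= 2·150 + 172/18
= 300 + 9.56
= 309.56 mOsm/kg

309.6 mOsm/kg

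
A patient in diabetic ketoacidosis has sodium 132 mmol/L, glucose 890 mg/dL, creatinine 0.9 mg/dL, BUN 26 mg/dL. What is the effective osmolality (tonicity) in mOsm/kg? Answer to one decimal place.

Effective osmolality excludes urea (freely permeant across cell membranes):
2·Na + glucose/18
= 2·132 + 890/18
= 264 + 49.44
= 313.44 mOsm/kg

313.4 mOsm/kg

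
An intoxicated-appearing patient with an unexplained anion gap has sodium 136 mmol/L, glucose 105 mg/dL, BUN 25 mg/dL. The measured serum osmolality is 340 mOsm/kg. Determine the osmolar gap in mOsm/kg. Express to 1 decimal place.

53.2 mOsm/kg

Calculated osmolality = 2·Na + glucose/18 + BUN/2.8
= 2·136 + 105/18 + 25/2.8
= 272 + 5.83 + 8.93
= 286.76 mOsm/kg ≈ 286.8 mOsm/kg
Osmolar gap = measured − calculated = 340 − 286.8 = 53.2 mOsm/kg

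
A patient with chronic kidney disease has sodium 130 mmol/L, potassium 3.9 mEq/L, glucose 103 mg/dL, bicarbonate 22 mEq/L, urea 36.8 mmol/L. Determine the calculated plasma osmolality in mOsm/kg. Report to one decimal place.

302.5 mOsm/kg

Calculated osmolality = 2·Na + glucose/18 + urea
= 2·130 + 103/18 + 36.8
= 260 + 5.72 + 36.80
= 302.52 mOsm/kg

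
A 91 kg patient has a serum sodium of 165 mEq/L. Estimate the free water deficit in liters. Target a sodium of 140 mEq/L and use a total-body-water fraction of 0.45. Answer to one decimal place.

7.3 L

TBW = 0.45 · 91 = 40.95 L
Free water deficit = TBW · (Na/140 − 1)
= 40.95 · (165/140 − 1)
= 40.95 · 0.1786
= 7.31 L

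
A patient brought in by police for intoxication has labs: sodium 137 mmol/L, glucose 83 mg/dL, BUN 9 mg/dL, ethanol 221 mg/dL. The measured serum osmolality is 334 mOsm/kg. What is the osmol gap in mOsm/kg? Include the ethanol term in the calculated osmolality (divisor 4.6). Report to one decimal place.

Calculated osmolality = 2·Na + glucose/18 + BUN/2.8 + ethanol/4.6
= 2·137 + 83/18 + 9/2.8 + 221/4.6
= 274 + 4.61 + 3.21 + 48.04
= 329.86 mOsm/kg ≈ 329.9 mOsm/kg
Osmolar gap = measured − calculated = 334 − 329.9 = 4.1 mOsm/kg

4.1 mOsm/kg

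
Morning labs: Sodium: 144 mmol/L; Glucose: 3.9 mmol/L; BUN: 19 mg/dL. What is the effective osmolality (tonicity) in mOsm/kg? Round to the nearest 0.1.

291.9 mOsm/kg

Effective osmolality excludes urea (freely permeant across cell membranes):
2·Na + glucose
= 2·144 + 3.9
= 288 + 3.9
= 291.9 mOsm/kg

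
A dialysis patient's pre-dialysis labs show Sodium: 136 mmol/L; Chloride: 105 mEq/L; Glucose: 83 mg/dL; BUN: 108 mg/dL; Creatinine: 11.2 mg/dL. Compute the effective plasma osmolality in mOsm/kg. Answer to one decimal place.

276.6 mOsm/kg

Effective osmolality excludes urea (freely permeant across cell membranes):
2·Na + glucose/18
= 2·136 + 83/18
= 272 + 4.61
= 276.61 mOsm/kg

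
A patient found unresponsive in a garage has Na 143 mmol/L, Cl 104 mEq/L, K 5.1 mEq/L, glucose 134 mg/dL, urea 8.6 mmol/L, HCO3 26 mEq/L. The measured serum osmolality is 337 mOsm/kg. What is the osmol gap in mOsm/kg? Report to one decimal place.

35.0 mOsm/kg

Calculated osmolality = 2·Na + glucose/18 + urea
= 2·143 + 134/18 + 8.6
= 286 + 7.44 + 8.60
= 302.04 mOsm/kg ≈ 302.0 mOsm/kg
Osmolar gap = measured − calculated = 337 − 302.0 = 35.0 mOsm/kg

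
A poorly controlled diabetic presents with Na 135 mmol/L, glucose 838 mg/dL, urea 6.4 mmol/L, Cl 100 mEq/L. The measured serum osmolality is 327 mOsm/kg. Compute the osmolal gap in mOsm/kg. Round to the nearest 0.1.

4.0 mOsm/kg

Calculated osmolality = 2·Na + glucose/18 + urea
= 2·135 + 838/18 + 6.4
= 270 + 46.56 + 6.40
= 322.96 mOsm/kg ≈ 323.0 mOsm/kg
Osmolar gap = measured − calculated = 327 − 323.0 = 4.0 mOsm/kg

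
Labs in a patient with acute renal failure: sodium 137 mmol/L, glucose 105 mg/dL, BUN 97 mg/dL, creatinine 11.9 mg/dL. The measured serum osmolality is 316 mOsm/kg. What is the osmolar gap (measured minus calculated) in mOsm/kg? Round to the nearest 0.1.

Calculated osmolality = 2·Na + glucose/18 + BUN/2.8
= 2·137 + 105/18 + 97/2.8
= 274 + 5.83 + 34.64
= 314.47 mOsm/kg ≈ 314.5 mOsm/kg
Osmolar gap = measured − calculated = 316 − 314.5 = 1.5 mOsm/kg

1.5 mOsm/kg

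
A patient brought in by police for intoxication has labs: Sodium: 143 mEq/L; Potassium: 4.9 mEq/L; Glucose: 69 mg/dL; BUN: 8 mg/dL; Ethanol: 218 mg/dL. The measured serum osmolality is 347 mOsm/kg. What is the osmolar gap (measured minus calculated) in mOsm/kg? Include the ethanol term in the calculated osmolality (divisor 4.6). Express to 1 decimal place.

Calculated osmolality = 2·Na + glucose/18 + BUN/2.8 + ethanol/4.6
= 2·143 + 69/18 + 8/2.8 + 218/4.6
= 286 + 3.83 + 2.86 + 47.39
= 340.08 mOsm/kg ≈ 340.1 mOsm/kg
Osmolar gap = measured − calculated = 347 − 340.1 = 6.9 mOsm/kg

6.9 mOsm/kg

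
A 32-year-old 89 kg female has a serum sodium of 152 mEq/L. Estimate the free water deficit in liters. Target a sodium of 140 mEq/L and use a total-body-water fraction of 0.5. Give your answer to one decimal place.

TBW = 0.5 · 89 = 44.5 L
Free water deficit = TBW · (Na/140 − 1)
= 44.5 · (152/140 − 1)
= 44.5 · 0.0857
= 3.81 L

3.8 L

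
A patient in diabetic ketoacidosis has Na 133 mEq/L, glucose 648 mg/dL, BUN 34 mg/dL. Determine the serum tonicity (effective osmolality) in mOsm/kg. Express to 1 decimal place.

302.0 mOsm/kg

Effective osmolality excludes urea (freely permeant across cell membranes):
2·Na + glucose/18
= 2·133 + 648/18
= 266 + 36
= 302 mOsm/kg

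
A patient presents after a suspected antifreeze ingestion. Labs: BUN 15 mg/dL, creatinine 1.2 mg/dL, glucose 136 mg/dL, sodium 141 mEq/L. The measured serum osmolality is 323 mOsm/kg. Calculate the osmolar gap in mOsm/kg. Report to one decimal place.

28.1 mOsm/kg

Calculated osmolality = 2·Na + glucose/18 + BUN/2.8
= 2·141 + 136/18 + 15/2.8
= 282 + 7.56 + 5.36
= 294.92 mOsm/kg ≈ 294.9 mOsm/kg
Osmolar gap = measured − calculated = 323 − 294.9 = 28.1 mOsm/kg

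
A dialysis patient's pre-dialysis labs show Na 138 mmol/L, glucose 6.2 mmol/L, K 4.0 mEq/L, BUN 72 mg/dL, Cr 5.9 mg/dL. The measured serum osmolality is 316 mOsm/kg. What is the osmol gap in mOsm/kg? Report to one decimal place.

8.1 mOsm/kg

Calculated osmolality = 2·Na + glucose + BUN/2.8
= 2·138 + 6.2 + 72/2.8
= 276 + 6.20 + 25.71
= 307.91 mOsm/kg ≈ 307.9 mOsm/kg
Osmolar gap = measured − calculated = 316 − 307.9 = 8.1 mOsm/kg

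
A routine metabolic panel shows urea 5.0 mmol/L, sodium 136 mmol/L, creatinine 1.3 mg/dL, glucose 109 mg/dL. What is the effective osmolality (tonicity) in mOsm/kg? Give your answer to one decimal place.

Effective osmolality excludes urea (freely permeant across cell membranes):
2·Na + glucose/18
= 2·136 + 109/18
= 272 + 6.06
= 278.06 mOsm/kg

278.1 mOsm/kg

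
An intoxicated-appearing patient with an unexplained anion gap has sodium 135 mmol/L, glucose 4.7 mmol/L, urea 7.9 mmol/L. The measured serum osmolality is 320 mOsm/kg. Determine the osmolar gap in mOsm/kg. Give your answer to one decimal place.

37.4 mOsm/kg

Calculated osmolality = 2·Na + glucose + urea
= 2·135 + 4.7 + 7.9
= 270 + 4.70 + 7.90
= 282.6 mOsm/kg ≈ 282.6 mOsm/kg
Osmolar gap = measured − calculated = 320 − 282.6 = 37.4 mOsm/kg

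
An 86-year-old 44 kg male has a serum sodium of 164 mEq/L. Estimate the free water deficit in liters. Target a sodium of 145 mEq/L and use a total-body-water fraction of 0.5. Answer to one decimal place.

2.9 L

TBW = 0.5 · 44 = 22 L
Free water deficit = TBW · (Na/145 − 1)
= 22 · (164/145 − 1)
= 22 · 0.131
= 2.88 L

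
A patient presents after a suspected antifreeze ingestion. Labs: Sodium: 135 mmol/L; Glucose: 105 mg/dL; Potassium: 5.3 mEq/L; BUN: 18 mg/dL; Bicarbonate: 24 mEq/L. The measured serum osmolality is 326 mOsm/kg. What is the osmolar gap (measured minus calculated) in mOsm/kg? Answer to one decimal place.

43.7 mOsm/kg

Calculated osmolality = 2·Na + glucose/18 + BUN/2.8
= 2·135 + 105/18 + 18/2.8
= 270 + 5.83 + 6.43
= 282.26 mOsm/kg ≈ 282.3 mOsm/kg
Osmolar gap = measured − calculated = 326 − 282.3 = 43.7 mOsm/kg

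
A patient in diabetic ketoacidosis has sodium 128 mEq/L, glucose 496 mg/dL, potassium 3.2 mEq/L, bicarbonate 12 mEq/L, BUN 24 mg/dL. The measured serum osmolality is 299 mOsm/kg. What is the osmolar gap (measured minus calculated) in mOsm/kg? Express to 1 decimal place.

6.9 mOsm/kg

Calculated osmolality = 2·Na + glucose/18 + BUN/2.8
= 2·128 + 496/18 + 24/2.8
= 256 + 27.56 + 8.57
= 292.13 mOsm/kg ≈ 292.1 mOsm/kg
Osmolar gap = measured − calculated = 299 − 292.1 = 6.9 mOsm/kg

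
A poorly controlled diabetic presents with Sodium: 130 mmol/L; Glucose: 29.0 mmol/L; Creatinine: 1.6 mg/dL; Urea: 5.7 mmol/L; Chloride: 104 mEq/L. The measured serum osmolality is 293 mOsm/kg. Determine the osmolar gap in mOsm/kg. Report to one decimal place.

Calculated osmolality = 2·Na + glucose + urea
= 2·130 + 29 + 5.7
= 260 + 29 + 5.70
= 294.7 mOsm/kg ≈ 294.7 mOsm/kg
Osmolar gap = measured − calculated = 293 − 294.7 = -1.7 mOsm/kg

-1.7 mOsm/kg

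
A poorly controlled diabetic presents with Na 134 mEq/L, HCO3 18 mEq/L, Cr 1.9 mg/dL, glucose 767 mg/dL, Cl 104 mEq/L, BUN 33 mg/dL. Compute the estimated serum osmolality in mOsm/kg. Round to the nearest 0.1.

Calculated osmolality = 2·Na + glucose/18 + BUN/2.8
= 2·134 + 767/18 + 33/2.8
= 268 + 42.61 + 11.79
= 322.4 mOsm/kg

322.4 mOsm/kg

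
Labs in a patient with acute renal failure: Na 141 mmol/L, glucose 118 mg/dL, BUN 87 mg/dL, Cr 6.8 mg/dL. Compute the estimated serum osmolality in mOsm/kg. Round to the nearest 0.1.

Calculated osmolality = 2·Na + glucose/18 + BUN/2.8
= 2·141 + 118/18 + 87/2.8
= 282 + 6.56 + 31.07
= 319.63 mOsm/kg

319.6 mOsm/kg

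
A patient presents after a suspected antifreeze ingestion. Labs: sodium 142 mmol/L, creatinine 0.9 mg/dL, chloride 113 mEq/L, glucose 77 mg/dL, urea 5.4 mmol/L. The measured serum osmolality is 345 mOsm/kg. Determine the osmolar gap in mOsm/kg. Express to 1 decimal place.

Calculated osmolality = 2·Na + glucose/18 + urea
= 2·142 + 77/18 + 5.4
= 284 + 4.28 + 5.40
= 293.68 mOsm/kg ≈ 293.7 mOsm/kg
Osmolar gap = measured − calculated = 345 − 293.7 = 51.3 mOsm/kg

51.3 mOsm/kg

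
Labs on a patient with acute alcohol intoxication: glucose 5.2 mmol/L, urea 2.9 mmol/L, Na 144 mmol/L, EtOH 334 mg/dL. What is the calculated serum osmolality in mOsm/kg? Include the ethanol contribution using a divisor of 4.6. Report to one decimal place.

Calculated osmolality = 2·Na + glucose + urea + ethanol/4.6
= 2·144 + 5.2 + 2.9 + 334/4.6
= 288 + 5.20 + 2.90 + 72.61
= 368.71 mOsm/kg

368.7 mOsm/kg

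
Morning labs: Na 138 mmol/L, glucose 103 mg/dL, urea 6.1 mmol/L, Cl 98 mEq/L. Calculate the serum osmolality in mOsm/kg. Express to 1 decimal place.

Calculated osmolality = 2·Na + glucose/18 + urea
= 2·138 + 103/18 + 6.1
= 276 + 5.72 + 6.10
= 287.82 mOsm/kg

287.8 mOsm/kg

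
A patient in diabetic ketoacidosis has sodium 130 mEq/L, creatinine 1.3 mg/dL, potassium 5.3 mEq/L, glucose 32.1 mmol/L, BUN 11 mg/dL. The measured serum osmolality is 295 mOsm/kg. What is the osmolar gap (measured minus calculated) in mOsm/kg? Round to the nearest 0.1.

-1.0 mOsm/kg

Calculated osmolality = 2·Na + glucose + BUN/2.8
= 2·130 + 32.1 + 11/2.8
= 260 + 32.10 + 3.93
= 296.03 mOsm/kg ≈ 296.0 mOsm/kg
Osmolar gap = measured − calculated = 295 − 296.0 = -1.0 mOsm/kg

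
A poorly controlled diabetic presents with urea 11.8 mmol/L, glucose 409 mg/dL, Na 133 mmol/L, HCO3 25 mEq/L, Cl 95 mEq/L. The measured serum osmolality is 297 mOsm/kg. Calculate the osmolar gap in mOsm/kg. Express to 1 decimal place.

-3.5 mOsm/kg

Calculated osmolality = 2·Na + glucose/18 + urea
= 2·133 + 409/18 + 11.8
= 266 + 22.72 + 11.80
= 300.52 mOsm/kg ≈ 300.5 mOsm/kg
Osmolar gap = measured − calculated = 297 − 300.5 = -3.5 mOsm/kg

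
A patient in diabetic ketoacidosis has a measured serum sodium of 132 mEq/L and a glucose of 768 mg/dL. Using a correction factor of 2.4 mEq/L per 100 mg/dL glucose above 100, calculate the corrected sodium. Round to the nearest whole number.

Corrected Na = measured Na + 2.4 · (glucose − 100)/100
= 132 + 2.4 · (768 − 100)/100
= 132 + 16
= 148 mEq/L

148 mEq/L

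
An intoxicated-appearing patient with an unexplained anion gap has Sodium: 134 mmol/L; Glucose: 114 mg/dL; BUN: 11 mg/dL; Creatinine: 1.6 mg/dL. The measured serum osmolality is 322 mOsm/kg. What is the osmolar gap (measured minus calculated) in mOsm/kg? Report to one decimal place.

Calculated osmolality = 2·Na + glucose/18 + BUN/2.8
= 2·134 + 114/18 + 11/2.8
= 268 + 6.33 + 3.93
= 278.26 mOsm/kg ≈ 278.3 mOsm/kg
Osmolar gap = measured − calculated = 322 − 278.3 = 43.7 mOsm/kg

43.7 mOsm/kg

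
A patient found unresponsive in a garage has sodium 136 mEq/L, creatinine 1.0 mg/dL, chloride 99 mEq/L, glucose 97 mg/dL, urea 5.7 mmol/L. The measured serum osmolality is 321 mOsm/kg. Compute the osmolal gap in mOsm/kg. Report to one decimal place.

37.9 mOsm/kg

Calculated osmolality = 2·Na + glucose/18 + urea
= 2·136 + 97/18 + 5.7
= 272 + 5.39 + 5.70
= 283.09 mOsm/kg ≈ 283.1 mOsm/kg
Osmolar gap = measured − calculated = 321 − 283.1 = 37.9 mOsm/kg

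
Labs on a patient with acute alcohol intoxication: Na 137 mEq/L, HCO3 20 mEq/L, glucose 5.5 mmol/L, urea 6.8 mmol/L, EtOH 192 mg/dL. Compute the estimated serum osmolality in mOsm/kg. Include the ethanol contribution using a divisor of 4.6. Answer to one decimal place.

328.0 mOsm/kg

Calculated osmolality = 2·Na + glucose + urea + ethanol/4.6
= 2·137 + 5.5 + 6.8 + 192/4.6
= 274 + 5.50 + 6.80 + 41.74
= 328.04 mOsm/kg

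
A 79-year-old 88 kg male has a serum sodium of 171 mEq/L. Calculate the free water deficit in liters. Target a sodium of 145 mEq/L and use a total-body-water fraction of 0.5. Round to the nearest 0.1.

TBW = 0.5 · 88 = 44 L
Free water deficit = TBW · (Na/145 − 1)
= 44 · (171/145 − 1)
= 44 · 0.1793
= 7.89 L

7.9 L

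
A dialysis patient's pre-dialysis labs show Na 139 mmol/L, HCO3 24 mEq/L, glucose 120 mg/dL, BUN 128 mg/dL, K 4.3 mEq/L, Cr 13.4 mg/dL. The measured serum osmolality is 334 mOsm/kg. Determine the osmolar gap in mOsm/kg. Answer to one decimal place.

Calculated osmolality = 2·Na + glucose/18 + BUN/2.8
= 2·139 + 120/18 + 128/2.8
= 278 + 6.67 + 45.71
= 330.38 mOsm/kg ≈ 330.4 mOsm/kg
Osmolar gap = measured − calculated = 334 − 330.4 = 3.6 mOsm/kg

3.6 mOsm/kg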